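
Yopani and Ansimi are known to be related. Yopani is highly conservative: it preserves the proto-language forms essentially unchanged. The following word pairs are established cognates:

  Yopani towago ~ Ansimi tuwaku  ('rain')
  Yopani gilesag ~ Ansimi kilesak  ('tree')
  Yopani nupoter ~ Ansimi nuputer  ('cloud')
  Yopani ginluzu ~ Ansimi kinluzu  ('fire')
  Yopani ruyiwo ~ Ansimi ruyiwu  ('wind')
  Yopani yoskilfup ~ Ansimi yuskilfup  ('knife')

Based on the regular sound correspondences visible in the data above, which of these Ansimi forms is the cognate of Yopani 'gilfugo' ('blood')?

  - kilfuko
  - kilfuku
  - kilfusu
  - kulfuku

gilesag ~ kilesak, ginluzu ~ kinluzu — Yopani g corresponds to Ansimi k word-initially before a front vowel.
towago ~ tuwaku — Yopani g corresponds to Ansimi k between vowels (before a back vowel).
towago ~ tuwaku, ruyiwo ~ ruyiwu — Yopani o corresponds to Ansimi u word-finally.
Applying these to Yopani 'gilfugo':
  gilfugo → kilfugo   (g→k word-initially before a front vowel)
  kilfugo → kilfuko   (g→k between vowels (before a back vowel))
  kilfuko → kilfuku   (o→u word-finally)
So the Ansimi cognate is 'kilfuku'.

kilfuku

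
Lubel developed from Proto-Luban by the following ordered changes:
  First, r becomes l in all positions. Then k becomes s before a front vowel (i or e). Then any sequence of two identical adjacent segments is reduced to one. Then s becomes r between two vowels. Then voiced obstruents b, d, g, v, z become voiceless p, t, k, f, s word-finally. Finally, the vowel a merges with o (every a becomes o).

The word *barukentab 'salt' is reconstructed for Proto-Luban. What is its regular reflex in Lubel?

Lubel: *barukentab > balukentab > balusentab > balurentab > balurentap > bolurentop  (by unconditioned shift, palatalisation, rhotacism, final devoicing, vowel merger)

bolurentop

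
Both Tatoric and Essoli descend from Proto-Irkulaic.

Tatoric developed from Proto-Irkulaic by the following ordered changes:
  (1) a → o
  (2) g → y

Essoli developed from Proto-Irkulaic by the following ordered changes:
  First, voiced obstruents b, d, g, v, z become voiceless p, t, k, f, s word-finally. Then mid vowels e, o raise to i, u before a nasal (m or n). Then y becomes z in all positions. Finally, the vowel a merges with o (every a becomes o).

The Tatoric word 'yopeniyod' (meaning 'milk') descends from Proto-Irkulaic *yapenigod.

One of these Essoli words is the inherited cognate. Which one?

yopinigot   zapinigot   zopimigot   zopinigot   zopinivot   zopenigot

zopinigot

Essoli: *yapenigod > yapenigot > yapinigot > zapinigot > zopinigot  (by final devoicing, pre-nasal raising, unconditioned shift, vowel merger)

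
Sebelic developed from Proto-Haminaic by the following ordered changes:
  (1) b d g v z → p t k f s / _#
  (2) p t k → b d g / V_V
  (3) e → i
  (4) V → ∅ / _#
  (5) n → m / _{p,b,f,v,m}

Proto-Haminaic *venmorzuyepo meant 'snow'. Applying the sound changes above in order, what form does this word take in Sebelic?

Sebelic: *venmorzuyepo > venmorzuyebo > vinmorzuyibo > vinmorzuyib > vimmorzuyib  (by intervocalic voicing, vowel merger, apocope, nasal place assimilation)

vimmorzuyib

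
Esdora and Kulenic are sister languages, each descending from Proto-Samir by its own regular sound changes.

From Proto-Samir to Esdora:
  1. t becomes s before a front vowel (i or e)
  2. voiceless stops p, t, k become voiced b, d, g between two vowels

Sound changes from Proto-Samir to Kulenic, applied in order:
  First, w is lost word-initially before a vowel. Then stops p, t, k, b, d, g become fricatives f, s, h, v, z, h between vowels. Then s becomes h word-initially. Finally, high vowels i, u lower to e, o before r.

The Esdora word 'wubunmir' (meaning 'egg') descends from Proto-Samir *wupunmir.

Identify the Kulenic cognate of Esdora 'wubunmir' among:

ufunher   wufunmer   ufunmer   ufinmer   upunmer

Kulenic: *wupunmir
  wupunmir → upunmir   [glide loss]
  upunmir → ufunmir   [intervocalic lenition]
  ufunmir (rule 3 does not apply)
  ufunmir → ufunmer   [pre-rhotic lowering]
  giving Kulenic ufunmer.
Among the options, 'ufunmer' alone shows every Kulenic change applied in order.

ufunmer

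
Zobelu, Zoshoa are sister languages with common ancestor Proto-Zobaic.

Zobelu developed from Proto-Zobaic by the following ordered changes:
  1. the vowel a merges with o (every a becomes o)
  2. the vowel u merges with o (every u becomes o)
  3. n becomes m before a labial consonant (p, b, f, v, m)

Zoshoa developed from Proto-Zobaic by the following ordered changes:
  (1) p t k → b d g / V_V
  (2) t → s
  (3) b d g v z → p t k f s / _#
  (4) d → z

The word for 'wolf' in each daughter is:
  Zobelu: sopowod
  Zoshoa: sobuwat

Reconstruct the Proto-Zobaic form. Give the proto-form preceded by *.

Position 3: Zobelu has p, Zoshoa has b. Zobelu preserves p here (none of its changes turn any other segment into p), so the proto-segment is *p.
Position 7: Zobelu has d, Zoshoa has t. Zobelu preserves d here (none of its changes turn any other segment into d), so the proto-segment is *d.
Position 4: Zobelu has o, Zoshoa has u. Zoshoa preserves u here (none of its changes turn any other segment into u), so the proto-segment is *u.
Continuing position by position gives *sopuwad; check it forward:
Zobelu: *sopuwad > sopuwod > sopowod  (by vowel merger, vowel merger)
Zoshoa: *sopuwad
  sopuwad → sobuwad   [intervocalic voicing]
  sobuwad (rule 2 does not apply)
  sobuwad → sobuwat   [final devoicing]
  sobuwat (rule 4 does not apply)
  giving Zoshoa sobuwat.
Only *sopuwad yields all of Zobelu sopowod, Zoshoa sobuwat.

*sopuwad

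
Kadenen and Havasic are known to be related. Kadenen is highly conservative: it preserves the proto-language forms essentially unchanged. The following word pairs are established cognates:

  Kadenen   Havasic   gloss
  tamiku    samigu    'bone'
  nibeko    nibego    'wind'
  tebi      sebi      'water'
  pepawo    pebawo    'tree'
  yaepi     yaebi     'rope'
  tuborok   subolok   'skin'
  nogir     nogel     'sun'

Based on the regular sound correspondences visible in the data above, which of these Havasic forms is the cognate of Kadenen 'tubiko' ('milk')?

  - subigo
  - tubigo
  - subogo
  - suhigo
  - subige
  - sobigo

subigo

tuborok ~ subolok — Kadenen t corresponds to Havasic s word-initially before a back vowel.
nibeko ~ nibego — Kadenen k corresponds to Havasic g between vowels (before a back vowel).
Applying these to Kadenen 'tubiko':
  tubiko → subiko   (t→s word-initially before a back vowel)
  subiko → subigo   (k→g between vowels (before a back vowel))
So the Havasic cognate is 'subigo'.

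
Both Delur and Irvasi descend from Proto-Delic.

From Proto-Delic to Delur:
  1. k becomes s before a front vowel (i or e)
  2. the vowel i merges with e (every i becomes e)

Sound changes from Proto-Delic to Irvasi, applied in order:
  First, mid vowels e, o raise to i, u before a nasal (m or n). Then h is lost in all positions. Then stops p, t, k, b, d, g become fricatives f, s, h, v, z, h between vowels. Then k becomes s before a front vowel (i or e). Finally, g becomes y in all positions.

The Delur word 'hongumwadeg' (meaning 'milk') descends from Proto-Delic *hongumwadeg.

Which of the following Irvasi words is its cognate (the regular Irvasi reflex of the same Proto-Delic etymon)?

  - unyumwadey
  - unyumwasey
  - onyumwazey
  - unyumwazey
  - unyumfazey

unyumwazey

Irvasi: *hongumwadeg
  hongumwadeg → hungumwadeg   [pre-nasal raising]
  hungumwadeg → ungumwadeg   [h-loss]
  ungumwadeg → ungumwazeg   [intervocalic lenition]
  ungumwazeg (rule 4 does not apply)
  ungumwazeg → unyumwazey   [unconditioned shift]
  giving Irvasi unyumwazey.
The other candidates each miss or misapply at least one Irvasi change.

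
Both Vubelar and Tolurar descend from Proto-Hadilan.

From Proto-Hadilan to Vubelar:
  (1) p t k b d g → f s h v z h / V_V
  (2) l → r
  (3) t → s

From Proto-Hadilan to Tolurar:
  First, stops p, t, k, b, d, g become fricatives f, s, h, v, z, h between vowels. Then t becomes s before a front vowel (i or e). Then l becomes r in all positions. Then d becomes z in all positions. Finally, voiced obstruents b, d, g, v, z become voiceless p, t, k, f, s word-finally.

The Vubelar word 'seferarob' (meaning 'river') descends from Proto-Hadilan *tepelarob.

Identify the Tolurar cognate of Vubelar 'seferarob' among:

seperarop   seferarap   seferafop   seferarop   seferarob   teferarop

Tolurar: *tepelarob
  tepelarob → tefelarob   [intervocalic lenition]
  tefelarob → sefelarob   [palatalisation]
  sefelarob → seferarob   [unconditioned shift]
  seferarob (rule 4 does not apply)
  seferarob → seferarop   [final devoicing]
  giving Tolurar seferarop.

seferarop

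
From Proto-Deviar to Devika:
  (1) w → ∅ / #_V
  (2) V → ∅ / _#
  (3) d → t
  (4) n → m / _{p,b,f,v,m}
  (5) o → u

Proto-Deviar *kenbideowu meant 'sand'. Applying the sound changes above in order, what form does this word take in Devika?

kembiteuw

Devika: *kenbideowu
  kenbideowu (rule 1 does not apply)
  kenbideowu → kenbideow   [apocope]
  kenbideow → kenbiteow   [unconditioned shift]
  kenbiteow → kembiteow   [nasal place assimilation]
  kembiteow → kembiteuw   [vowel merger]
  giving Devika kembiteuw.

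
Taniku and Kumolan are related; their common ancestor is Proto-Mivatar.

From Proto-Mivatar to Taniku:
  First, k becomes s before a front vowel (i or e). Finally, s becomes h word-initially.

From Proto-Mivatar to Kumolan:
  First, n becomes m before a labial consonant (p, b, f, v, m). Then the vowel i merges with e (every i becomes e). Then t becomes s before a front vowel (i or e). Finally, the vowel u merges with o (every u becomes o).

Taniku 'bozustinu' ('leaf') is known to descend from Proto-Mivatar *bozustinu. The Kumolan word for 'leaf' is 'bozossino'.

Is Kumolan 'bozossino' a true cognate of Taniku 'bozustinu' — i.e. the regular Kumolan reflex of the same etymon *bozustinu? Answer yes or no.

no

Derive the expected Kumolan reflex of *bozustinu:
Kumolan: *bozustinu
  bozustinu (rule 1 does not apply)
  bozustinu → bozustenu   [vowel merger]
  bozustenu → bozussenu   [palatalisation]
  bozussenu → bozosseno   [vowel merger]
  giving Kumolan bozosseno.
The regular Kumolan reflex would be 'bozosseno', but the attested form is 'bozossino'. The correspondence is irregular, so they are not cognates (the Kumolan form has a different source).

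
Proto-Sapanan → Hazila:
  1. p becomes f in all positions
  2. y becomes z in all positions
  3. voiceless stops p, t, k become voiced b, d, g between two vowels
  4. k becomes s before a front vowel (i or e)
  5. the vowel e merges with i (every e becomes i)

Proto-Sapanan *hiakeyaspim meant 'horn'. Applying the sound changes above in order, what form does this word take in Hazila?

hiagizasfim

Hazila: *hiakeyaspim
  hiakeyaspim → hiakeyasfim   [unconditioned shift]
  hiakeyasfim → hiakezasfim   [unconditioned shift]
  hiakezasfim → hiagezasfim   [intervocalic voicing]
  hiagezasfim (rule 4 does not apply)
  hiagezasfim → hiagizasfim   [vowel merger]
  giving Hazila hiagizasfim.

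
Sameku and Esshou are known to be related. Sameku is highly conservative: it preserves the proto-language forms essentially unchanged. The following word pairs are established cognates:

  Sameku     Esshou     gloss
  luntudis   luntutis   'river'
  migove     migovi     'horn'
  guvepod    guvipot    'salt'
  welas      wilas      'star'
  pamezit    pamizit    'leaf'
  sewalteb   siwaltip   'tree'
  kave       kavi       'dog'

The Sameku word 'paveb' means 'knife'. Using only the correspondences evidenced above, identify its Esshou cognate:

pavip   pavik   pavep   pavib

pavip

sewalteb ~ siwaltip — Sameku e corresponds to Esshou i after a consonant, before a labial obstruent.
sewalteb ~ siwaltip — Sameku b corresponds to Esshou p word-finally.
Applying these to Sameku 'paveb':
  paveb → pavib   (e→i after a consonant, before a labial obstruent)
  pavib → pavip   (b→p word-finally)
So the Esshou cognate is 'pavip'.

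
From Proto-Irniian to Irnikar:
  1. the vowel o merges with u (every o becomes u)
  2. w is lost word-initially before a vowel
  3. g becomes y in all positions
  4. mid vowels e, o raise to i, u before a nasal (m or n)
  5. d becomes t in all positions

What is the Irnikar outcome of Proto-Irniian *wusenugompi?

usinuyumpi

Irnikar: *wusenugompi
  wusenugompi → wusenugumpi   [vowel merger]
  wusenugumpi → usenugumpi   [glide loss]
  usenugumpi → usenuyumpi   [unconditioned shift]
  usenuyumpi → usinuyumpi   [pre-nasal raising]
  usinuyumpi (rule 5 does not apply)
  giving Irnikar usinuyumpi.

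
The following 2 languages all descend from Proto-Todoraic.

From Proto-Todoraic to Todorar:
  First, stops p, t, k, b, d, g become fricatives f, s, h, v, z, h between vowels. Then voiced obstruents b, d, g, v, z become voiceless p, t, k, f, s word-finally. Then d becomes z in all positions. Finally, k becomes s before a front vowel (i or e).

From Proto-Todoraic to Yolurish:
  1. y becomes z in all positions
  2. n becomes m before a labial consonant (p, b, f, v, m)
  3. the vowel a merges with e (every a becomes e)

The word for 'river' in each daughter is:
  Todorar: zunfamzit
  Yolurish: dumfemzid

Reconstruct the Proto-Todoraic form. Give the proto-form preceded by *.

*dunfamzid

Position 5: Todorar has a, Yolurish has e. Todorar preserves a here (none of its changes turn any other segment into a), so the proto-segment is *a.
Position 9: Todorar has t, Yolurish has d. Yolurish preserves d here (none of its changes turn any other segment into d), so the proto-segment is *d.
Position 3: Todorar has n, Yolurish has m. Todorar preserves n here (none of its changes turn any other segment into n), so the proto-segment is *n.
Verify the candidate proto-form against each daughter:
Todorar: *dunfamzid
  dunfamzid (rule 1 does not apply)
  dunfamzid → dunfamzit   [final devoicing]
  dunfamzit → zunfamzit   [unconditioned shift]
  zunfamzit (rule 4 does not apply)
  giving Todorar zunfamzit.
Yolurish: start from *dunfamzid.
  rule 1: no change — dunfamzid
  rule 2 (nasal place assimilation): dunfamzid → dumfamzid
  rule 3 (vowel merger): dumfamzid → dumfemzid
  ⇒ Yolurish dumfemzid
Only *dunfamzid yields all of Todorar zunfamzit, Yolurish dumfemzid.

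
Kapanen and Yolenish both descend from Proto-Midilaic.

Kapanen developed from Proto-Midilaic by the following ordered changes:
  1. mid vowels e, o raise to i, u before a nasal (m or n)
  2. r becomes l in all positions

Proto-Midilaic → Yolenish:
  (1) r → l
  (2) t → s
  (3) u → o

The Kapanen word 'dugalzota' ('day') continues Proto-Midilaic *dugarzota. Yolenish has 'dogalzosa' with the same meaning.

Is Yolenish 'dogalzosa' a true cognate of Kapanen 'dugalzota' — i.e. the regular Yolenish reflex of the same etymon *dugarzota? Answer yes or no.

Derive the expected Yolenish reflex of *dugarzota:
Yolenish: start from *dugarzota.
  rule 1 (unconditioned shift): dugarzota → dugalzota
  rule 2 (unconditioned shift): dugalzota → dugalzosa
  rule 3 (vowel merger): dugalzosa → dogalzosa
  ⇒ Yolenish dogalzosa
Yolenish 'dogalzosa' matches the regular reflex exactly, so the pair is cognate.

yes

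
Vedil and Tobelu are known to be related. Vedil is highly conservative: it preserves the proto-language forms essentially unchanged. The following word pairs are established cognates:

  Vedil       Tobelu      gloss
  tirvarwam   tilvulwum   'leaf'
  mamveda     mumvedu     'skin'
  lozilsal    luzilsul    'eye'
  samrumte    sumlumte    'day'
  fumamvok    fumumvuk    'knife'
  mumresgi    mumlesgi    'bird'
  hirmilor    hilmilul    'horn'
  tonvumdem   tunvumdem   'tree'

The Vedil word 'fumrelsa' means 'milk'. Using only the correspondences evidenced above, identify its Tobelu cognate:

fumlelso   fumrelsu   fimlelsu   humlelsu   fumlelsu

fumlelsu

mumresgi ~ mumlesgi — Vedil r corresponds to Tobelu l after a consonant, before a front vowel.
mamveda ~ mumvedu — Vedil a corresponds to Tobelu u word-finally.
Applying these to Vedil 'fumrelsa':
  fumrelsa → fumlelsa   (r→l after a consonant, before a front vowel)
  fumlelsa → fumlelsu   (a→u word-finally)
So the Tobelu cognate is 'fumlelsu'.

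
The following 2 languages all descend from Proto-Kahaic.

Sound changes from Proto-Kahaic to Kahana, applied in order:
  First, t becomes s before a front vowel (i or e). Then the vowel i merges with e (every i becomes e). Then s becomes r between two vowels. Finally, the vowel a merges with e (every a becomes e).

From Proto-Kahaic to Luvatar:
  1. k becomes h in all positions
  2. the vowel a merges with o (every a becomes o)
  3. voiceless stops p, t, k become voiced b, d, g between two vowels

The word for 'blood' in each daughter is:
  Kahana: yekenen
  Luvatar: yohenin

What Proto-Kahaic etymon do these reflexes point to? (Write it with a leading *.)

*yakenin

Position 6: Kahana has e, Luvatar has i. Luvatar preserves i here (none of its changes turn any other segment into i), so the proto-segment is *i.
Position 2: Kahana has e, Luvatar has o. Taking the neighbouring segments as reconstructed: Kahana e could go back to *a or *e or *i; Luvatar o could go back to *a or *o — the one source consistent with every daughter is *a.
Position 3: Kahana has k, Luvatar has h. Kahana preserves k here (none of its changes turn any other segment into k), so the proto-segment is *k.
Continuing position by position gives *yakenin; check it forward:
Kahana: start from *yakenin.
  rule 1: no change — yakenin
  rule 2 (vowel merger): yakenin → yakenen
  rule 3: no change — yakenen
  rule 4 (vowel merger): yakenen → yekenen
  ⇒ Kahana yekenen
Luvatar: *yakenin
  yakenin → yahenin   [unconditioned shift]
  yahenin → yohenin   [vowel merger]
  yohenin (rule 3 does not apply)
  giving Luvatar yohenin.
*yakenin is the unique common source.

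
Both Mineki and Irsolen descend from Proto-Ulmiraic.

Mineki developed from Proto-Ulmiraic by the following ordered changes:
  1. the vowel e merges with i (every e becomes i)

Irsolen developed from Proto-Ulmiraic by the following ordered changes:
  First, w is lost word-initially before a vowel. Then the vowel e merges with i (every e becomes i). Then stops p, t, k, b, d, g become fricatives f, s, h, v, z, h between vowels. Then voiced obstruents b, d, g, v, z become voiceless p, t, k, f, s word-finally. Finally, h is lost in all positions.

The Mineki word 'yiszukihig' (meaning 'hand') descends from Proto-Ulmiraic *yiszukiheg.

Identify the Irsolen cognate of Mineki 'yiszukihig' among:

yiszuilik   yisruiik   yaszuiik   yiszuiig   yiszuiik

yiszuiik

Irsolen: start from *yiszukiheg.
  rule 1: no change — yiszukiheg
  rule 2 (vowel merger): yiszukiheg → yiszukihig
  rule 3 (intervocalic lenition): yiszukihig → yiszuhihig
  rule 4 (final devoicing): yiszuhihig → yiszuhihik
  rule 5 (h-loss): yiszuhihik → yiszuiik
  ⇒ Irsolen yiszuiik
Among the options, 'yiszuiik' alone shows every Irsolen change applied in order.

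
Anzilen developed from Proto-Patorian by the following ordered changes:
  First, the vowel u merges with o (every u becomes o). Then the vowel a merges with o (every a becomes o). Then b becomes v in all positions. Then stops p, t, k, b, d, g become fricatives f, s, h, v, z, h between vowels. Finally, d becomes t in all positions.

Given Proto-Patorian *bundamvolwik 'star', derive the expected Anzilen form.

Anzilen: start from *bundamvolwik.
  rule 1 (vowel merger): bundamvolwik → bondamvolwik
  rule 2 (vowel merger): bondamvolwik → bondomvolwik
  rule 3 (unconditioned shift): bondomvolwik → vondomvolwik
  rule 4: no change — vondomvolwik
  rule 5 (unconditioned shift): vondomvolwik → vontomvolwik
  ⇒ Anzilen vontomvolwik

vontomvolwik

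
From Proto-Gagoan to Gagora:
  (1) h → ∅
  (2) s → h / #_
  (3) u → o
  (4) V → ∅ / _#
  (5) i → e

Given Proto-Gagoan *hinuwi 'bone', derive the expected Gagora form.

Gagora: *hinuwi > inuwi > inowi > inow > enow  (by h-loss, vowel merger, apocope, vowel merger)

enow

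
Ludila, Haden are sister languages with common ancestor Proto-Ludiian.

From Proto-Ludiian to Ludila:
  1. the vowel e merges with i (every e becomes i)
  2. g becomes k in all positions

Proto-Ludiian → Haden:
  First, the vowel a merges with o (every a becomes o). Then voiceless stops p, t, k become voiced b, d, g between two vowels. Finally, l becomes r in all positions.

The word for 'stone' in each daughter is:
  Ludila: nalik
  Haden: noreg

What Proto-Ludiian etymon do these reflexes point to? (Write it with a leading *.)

Position 2: Ludila has a, Haden has o. Ludila preserves a here (none of its changes turn any other segment into a), so the proto-segment is *a.
Position 5: Ludila has k, Haden has g. Taking the neighbouring segments as reconstructed: Ludila k could go back to *k or *g; Haden g can only go back to *g — the one source consistent with every daughter is *g.
Position 3: Ludila has l, Haden has r. Ludila preserves l here (none of its changes turn any other segment into l), so the proto-segment is *l.
This points to *naleg. Verify forward in each daughter:
Ludila: *naleg
  naleg → nalig   [vowel merger]
  nalig → nalik   [unconditioned shift]
  giving Ludila nalik.
Haden: start from *naleg.
  rule 1 (vowel merger): naleg → noleg
  rule 2: no change — noleg
  rule 3 (unconditioned shift): noleg → noreg
  ⇒ Haden noreg
No other proto-form is consistent with every reflex, so the reconstruction is *naleg.

*naleg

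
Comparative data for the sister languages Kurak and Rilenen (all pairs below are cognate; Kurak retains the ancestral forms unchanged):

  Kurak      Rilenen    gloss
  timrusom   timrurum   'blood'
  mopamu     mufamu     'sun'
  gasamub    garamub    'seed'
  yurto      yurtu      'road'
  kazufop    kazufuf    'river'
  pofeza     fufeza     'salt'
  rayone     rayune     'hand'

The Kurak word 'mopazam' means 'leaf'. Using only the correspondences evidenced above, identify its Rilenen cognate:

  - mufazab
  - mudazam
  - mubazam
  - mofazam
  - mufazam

mufazam

mopamu ~ mufamu, kazufop ~ kazufuf — Kurak o corresponds to Rilenen u after a consonant, before a labial obstruent.
mopamu ~ mufamu — Kurak p corresponds to Rilenen f between vowels (before a back vowel).
Applying these to Kurak 'mopazam':
  mopazam → mupazam   (o→u after a consonant, before a labial obstruent)
  mupazam → mufazam   (p→f between vowels (before a back vowel))
So the Rilenen cognate is 'mufazam'.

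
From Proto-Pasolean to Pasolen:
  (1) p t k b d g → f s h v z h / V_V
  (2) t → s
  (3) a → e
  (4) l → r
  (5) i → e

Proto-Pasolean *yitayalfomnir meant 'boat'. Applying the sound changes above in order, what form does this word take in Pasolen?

yeseyerfomner

Pasolen: *yitayalfomnir > yisayalfomnir > yiseyelfomnir > yiseyerfomnir > yeseyerfomner  (by intervocalic lenition, vowel merger, unconditioned shift, vowel merger)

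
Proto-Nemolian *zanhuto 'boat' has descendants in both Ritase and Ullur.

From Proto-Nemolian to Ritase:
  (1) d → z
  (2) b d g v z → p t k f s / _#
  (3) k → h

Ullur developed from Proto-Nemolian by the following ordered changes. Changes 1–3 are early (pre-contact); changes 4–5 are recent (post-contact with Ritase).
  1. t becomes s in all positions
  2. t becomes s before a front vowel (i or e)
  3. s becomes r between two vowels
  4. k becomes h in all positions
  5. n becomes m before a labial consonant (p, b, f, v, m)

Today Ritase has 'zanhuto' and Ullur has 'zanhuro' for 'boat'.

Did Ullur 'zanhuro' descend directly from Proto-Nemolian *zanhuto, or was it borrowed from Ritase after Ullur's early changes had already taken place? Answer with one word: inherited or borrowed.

If inherited, *zanhuto would pass through all of Ullur's changes:
Ullur: start from *zanhuto.
  rule 1 (unconditioned shift): zanhuto → zanhuso
  rule 2: no change — zanhuso
  rule 3 (rhotacism): zanhuso → zanhuro
  rule 4: no change — zanhuro
  rule 5: no change — zanhuro
  ⇒ Ullur zanhuro
If borrowed from Ritase 'zanhuto' after the early changes, it would undergo only the recent ones:
  rule 4 (unconditioned shift): no change (zanhuto)
  rule 5 (nasal place assimilation): no change (zanhuto)
  ⇒ as a loan: zanhuto
Ullur 'zanhuro' matches the inherited outcome exactly, so it is an inherited cognate, not a loan.

inherited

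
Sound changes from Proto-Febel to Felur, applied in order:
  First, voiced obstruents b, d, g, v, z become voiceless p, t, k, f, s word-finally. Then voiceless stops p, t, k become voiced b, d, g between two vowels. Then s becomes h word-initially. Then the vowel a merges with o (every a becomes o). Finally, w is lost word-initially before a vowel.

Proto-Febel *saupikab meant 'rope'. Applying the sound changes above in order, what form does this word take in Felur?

Felur: *saupikab
  saupikab → saupikap   [final devoicing]
  saupikap → saubigap   [intervocalic voicing]
  saubigap → haubigap   [debuccalisation]
  haubigap → houbigop   [vowel merger]
  houbigop (rule 5 does not apply)
  giving Felur houbigop.

houbigop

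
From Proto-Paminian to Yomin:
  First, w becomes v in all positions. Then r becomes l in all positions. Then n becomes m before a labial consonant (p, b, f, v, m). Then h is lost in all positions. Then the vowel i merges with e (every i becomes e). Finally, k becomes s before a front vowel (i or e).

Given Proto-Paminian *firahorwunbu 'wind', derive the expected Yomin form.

Yomin: *firahorwunbu
  firahorwunbu → firahorvunbu   [unconditioned shift]
  firahorvunbu → filaholvunbu   [unconditioned shift]
  filaholvunbu → filaholvumbu   [nasal place assimilation]
  filaholvumbu → filaolvumbu   [h-loss]
  filaolvumbu → felaolvumbu   [vowel merger]
  felaolvumbu (rule 6 does not apply)
  giving Yomin felaolvumbu.

felaolvumbu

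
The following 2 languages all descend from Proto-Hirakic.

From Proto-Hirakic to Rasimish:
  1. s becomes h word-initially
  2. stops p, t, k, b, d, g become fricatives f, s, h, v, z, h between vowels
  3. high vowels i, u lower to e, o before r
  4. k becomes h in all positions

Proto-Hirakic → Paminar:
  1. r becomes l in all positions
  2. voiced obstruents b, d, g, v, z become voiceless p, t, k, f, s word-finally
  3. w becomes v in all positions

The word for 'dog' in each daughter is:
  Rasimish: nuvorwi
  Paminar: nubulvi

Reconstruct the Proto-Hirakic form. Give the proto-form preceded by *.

*nuburwi

Position 4: Rasimish has o, Paminar has u. Paminar preserves u here (none of its changes turn any other segment into u), so the proto-segment is *u.
Position 5: Rasimish has r, Paminar has l. Rasimish preserves r here (none of its changes turn any other segment into r), so the proto-segment is *r.
Position 6: Rasimish has w, Paminar has v. Rasimish preserves w here (none of its changes turn any other segment into w), so the proto-segment is *w.
Verify the candidate proto-form against each daughter:
Rasimish: start from *nuburwi.
  rule 1: no change — nuburwi
  rule 2 (intervocalic lenition): nuburwi → nuvurwi
  rule 3 (pre-rhotic lowering): nuvurwi → nuvorwi
  rule 4: no change — nuvorwi
  ⇒ Rasimish nuvorwi
Paminar: *nuburwi > nubulwi > nubulvi  (by unconditioned shift, unconditioned shift)
Only *nuburwi yields all of Rasimish nuvorwi, Paminar nubulvi.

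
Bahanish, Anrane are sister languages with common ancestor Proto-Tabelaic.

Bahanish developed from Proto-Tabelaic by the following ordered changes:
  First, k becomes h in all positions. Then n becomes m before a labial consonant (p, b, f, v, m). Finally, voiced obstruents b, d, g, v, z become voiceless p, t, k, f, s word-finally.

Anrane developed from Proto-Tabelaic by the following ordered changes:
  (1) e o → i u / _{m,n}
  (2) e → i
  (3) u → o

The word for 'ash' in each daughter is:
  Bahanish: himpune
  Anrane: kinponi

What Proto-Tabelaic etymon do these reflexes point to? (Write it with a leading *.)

Position 5: Bahanish has u, Anrane has o. Bahanish preserves u here (none of its changes turn any other segment into u), so the proto-segment is *u.
Position 3: Bahanish has m, Anrane has n. Anrane preserves n here (none of its changes turn any other segment into n), so the proto-segment is *n.
Verify the candidate proto-form against each daughter:
Bahanish: *kinpune
  kinpune → hinpune   [unconditioned shift]
  hinpune → himpune   [nasal place assimilation]
  himpune (rule 3 does not apply)
  giving Bahanish himpune.
Anrane: *kinpune > kinpuni > kinponi  (by vowel merger, vowel merger)
Only *kinpune yields all of Bahanish himpune, Anrane kinponi.

*kinpune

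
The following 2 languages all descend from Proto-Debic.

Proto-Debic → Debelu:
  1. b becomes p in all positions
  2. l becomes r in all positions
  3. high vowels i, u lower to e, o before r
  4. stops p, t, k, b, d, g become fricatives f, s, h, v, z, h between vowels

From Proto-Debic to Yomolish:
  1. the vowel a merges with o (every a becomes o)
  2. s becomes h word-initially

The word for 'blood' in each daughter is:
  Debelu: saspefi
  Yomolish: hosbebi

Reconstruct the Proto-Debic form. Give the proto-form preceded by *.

Position 1: Debelu has s, Yomolish has h. Taking the neighbouring segments as reconstructed: Debelu s can only go back to *s; Yomolish h could go back to *s or *h — the one source consistent with every daughter is *s.
Position 4: Debelu has p, Yomolish has b. Yomolish preserves b here (none of its changes turn any other segment into b), so the proto-segment is *b.
This points to *sasbebi. Verify forward in each daughter:
Debelu: start from *sasbebi.
  rule 1 (unconditioned shift): sasbebi → saspepi
  rule 2: no change — saspepi
  rule 3: no change — saspepi
  rule 4 (intervocalic lenition): saspepi → saspefi
  ⇒ Debelu saspefi
Yomolish: *sasbebi
  sasbebi → sosbebi   [vowel merger]
  sosbebi → hosbebi   [debuccalisation]
  giving Yomolish hosbebi.
No other proto-form is consistent with every reflex, so the reconstruction is *sasbebi.

*sasbebi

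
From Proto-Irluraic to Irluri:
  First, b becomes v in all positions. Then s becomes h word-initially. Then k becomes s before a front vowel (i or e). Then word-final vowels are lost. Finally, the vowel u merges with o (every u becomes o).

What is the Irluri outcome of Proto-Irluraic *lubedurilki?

Irluri: start from *lubedurilki.
  rule 1 (unconditioned shift): lubedurilki → luvedurilki
  rule 2: no change — luvedurilki
  rule 3 (palatalisation): luvedurilki → luvedurilsi
  rule 4 (apocope): luvedurilsi → luvedurils
  rule 5 (vowel merger): luvedurils → lovedorils
  ⇒ Irluri lovedorils

lovedorils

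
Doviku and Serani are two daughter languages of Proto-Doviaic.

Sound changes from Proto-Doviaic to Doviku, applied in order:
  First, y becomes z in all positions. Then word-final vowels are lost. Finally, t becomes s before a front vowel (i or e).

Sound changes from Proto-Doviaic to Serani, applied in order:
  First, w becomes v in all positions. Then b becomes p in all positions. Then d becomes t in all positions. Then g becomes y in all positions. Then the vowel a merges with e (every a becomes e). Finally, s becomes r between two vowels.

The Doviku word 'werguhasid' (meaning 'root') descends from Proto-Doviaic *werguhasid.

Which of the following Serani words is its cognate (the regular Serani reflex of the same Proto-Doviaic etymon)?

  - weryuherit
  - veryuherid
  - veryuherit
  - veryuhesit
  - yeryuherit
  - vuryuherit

veryuherit

Serani: *werguhasid
  werguhasid → verguhasid   [unconditioned shift]
  verguhasid (rule 2 does not apply)
  verguhasid → verguhasit   [unconditioned shift]
  verguhasit → veryuhasit   [unconditioned shift]
  veryuhasit → veryuhesit   [vowel merger]
  veryuhesit → veryuherit   [rhotacism]
  giving Serani veryuherit.
Only 'veryuherit' matches the regular Serani development of *werguhasid.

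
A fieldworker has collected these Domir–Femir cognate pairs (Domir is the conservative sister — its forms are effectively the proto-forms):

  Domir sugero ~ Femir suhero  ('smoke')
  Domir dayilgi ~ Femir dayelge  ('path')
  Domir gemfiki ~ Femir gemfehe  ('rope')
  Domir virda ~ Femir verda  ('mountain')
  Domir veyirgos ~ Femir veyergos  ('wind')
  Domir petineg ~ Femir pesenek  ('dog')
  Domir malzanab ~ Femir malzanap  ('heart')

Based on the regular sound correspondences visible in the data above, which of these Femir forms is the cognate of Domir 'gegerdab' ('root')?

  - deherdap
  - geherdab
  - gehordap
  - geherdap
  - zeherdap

geherdap

sugero ~ suhero — Domir g corresponds to Femir h between vowels (before a front vowel).
malzanab ~ malzanap — Domir b corresponds to Femir p word-finally.
Applying these to Domir 'gegerdab':
  gegerdab → geherdab   (g→h between vowels (before a front vowel))
  geherdab → geherdap   (b→p word-finally)
So the Femir cognate is 'geherdap'.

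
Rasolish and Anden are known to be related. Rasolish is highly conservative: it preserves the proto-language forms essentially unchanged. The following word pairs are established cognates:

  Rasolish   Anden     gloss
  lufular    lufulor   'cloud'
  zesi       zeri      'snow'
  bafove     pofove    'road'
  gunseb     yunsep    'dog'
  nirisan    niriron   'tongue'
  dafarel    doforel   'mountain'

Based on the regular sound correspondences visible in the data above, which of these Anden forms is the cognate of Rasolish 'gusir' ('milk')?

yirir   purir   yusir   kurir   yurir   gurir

yurir

gunseb ~ yunsep — Rasolish g corresponds to Anden y word-initially before a back vowel.
zesi ~ zeri — Rasolish s corresponds to Anden r between vowels (before a front vowel).
Applying these to Rasolish 'gusir':
  gusir → yusir   (g→y word-initially before a back vowel)
  yusir → yurir   (s→r between vowels (before a front vowel))
So the Anden cognate is 'yurir'.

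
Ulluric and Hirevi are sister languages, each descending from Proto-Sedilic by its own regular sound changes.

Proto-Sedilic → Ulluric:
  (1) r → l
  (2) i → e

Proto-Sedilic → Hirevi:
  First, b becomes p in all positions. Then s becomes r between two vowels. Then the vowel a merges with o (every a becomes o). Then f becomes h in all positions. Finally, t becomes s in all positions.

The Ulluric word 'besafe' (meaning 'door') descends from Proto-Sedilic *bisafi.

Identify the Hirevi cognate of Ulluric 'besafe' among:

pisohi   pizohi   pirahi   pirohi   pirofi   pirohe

Hirevi: *bisafi > pisafi > pirafi > pirofi > pirohi  (by unconditioned shift, rhotacism, vowel merger, unconditioned shift)
Only 'pirohi' matches the regular Hirevi development of *bisafi.

pirohi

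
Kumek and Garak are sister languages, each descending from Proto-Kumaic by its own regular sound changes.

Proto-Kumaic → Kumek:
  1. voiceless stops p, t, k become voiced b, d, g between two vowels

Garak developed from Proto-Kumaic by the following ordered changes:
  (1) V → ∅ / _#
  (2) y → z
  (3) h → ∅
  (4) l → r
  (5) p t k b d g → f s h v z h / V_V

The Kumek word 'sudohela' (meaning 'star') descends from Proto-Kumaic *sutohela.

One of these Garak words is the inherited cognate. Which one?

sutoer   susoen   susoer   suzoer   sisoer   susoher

Garak: *sutohela > sutohel > sutoel > sutoer > susoer  (by apocope, h-loss, unconditioned shift, intervocalic lenition)

susoer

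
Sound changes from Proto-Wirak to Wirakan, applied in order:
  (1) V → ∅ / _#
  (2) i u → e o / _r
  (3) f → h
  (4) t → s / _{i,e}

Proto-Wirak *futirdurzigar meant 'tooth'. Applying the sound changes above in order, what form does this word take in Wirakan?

huserdorzigar

Wirakan: *futirdurzigar
  futirdurzigar (rule 1 does not apply)
  futirdurzigar → futerdorzigar   [pre-rhotic lowering]
  futerdorzigar → huterdorzigar   [unconditioned shift]
  huterdorzigar → huserdorzigar   [palatalisation]
  giving Wirakan huserdorzigar.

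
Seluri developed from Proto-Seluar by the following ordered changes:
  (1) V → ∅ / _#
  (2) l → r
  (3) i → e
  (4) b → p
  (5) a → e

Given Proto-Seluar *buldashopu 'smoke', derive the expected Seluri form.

purdeshop

Seluri: *buldashopu
  buldashopu → buldashop   [apocope]
  buldashop → burdashop   [unconditioned shift]
  burdashop (rule 3 does not apply)
  burdashop → purdashop   [unconditioned shift]
  purdashop → purdeshop   [vowel merger]
  giving Seluri purdeshop.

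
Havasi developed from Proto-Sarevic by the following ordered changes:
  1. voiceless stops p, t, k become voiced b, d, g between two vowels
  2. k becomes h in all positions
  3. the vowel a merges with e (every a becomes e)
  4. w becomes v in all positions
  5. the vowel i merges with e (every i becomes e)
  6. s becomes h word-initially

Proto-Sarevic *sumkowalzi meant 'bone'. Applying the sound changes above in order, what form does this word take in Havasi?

humhovelze

Havasi: *sumkowalzi > sumhowalzi > sumhowelzi > sumhovelzi > sumhovelze > humhovelze  (by unconditioned shift, vowel merger, unconditioned shift, vowel merger, debuccalisation)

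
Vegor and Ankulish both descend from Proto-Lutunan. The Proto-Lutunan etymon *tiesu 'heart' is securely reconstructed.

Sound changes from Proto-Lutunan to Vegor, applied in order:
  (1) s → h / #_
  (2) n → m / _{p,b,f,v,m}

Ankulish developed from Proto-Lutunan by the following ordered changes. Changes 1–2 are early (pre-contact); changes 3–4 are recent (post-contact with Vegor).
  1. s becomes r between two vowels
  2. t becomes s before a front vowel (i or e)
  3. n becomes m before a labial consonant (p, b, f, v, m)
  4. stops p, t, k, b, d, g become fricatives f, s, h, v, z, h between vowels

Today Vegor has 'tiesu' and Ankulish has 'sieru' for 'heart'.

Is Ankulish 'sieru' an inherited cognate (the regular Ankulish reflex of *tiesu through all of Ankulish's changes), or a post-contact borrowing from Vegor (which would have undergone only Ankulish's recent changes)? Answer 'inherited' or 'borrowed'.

inherited

If inherited, *tiesu would pass through all of Ankulish's changes:
Ankulish: start from *tiesu.
  rule 1 (rhotacism): tiesu → tieru
  rule 2 (palatalisation): tieru → sieru
  rule 3: no change — sieru
  rule 4: no change — sieru
  ⇒ Ankulish sieru
If borrowed from Vegor 'tiesu' after the early changes, it would undergo only the recent ones:
  rule 3 (nasal place assimilation): no change (tiesu)
  rule 4 (intervocalic lenition): no change (tiesu)
  ⇒ as a loan: tiesu
Ankulish 'sieru' matches the inherited outcome exactly, so it is an inherited cognate, not a loan.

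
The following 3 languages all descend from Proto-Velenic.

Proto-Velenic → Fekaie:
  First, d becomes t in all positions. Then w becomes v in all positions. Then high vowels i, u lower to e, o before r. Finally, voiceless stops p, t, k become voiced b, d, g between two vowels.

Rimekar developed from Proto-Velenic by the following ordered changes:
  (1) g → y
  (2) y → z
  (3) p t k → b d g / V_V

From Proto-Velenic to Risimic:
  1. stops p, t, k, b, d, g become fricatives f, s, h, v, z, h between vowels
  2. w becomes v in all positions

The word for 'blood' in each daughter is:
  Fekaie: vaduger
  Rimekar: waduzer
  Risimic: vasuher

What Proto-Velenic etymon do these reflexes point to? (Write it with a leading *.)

Position 3: Fekaie has d, Rimekar has d, Risimic has s. Taking the neighbouring segments as reconstructed: Fekaie d could go back to *t or *d; Rimekar d could go back to *t or *d; Risimic s could go back to *t or *s — the one source consistent with every daughter is *t.
Position 1: Fekaie has v, Rimekar has w, Risimic has v. Rimekar preserves w here (none of its changes turn any other segment into w), so the proto-segment is *w.
Position 5: Fekaie has g, Rimekar has z, Risimic has h. Taking the neighbouring segments as reconstructed: Fekaie g could go back to *k or *g; Rimekar z could go back to *g or *z or *y; Risimic h could go back to *k or *g or *h — the one source consistent with every daughter is *g.
This points to *watuger. Verify forward in each daughter:
Fekaie: *watuger
  watuger (rule 1 does not apply)
  watuger → vatuger   [unconditioned shift]
  vatuger (rule 3 does not apply)
  vatuger → vaduger   [intervocalic voicing]
  giving Fekaie vaduger.
Rimekar: start from *watuger.
  rule 1 (unconditioned shift): watuger → watuyer
  rule 2 (unconditioned shift): watuyer → watuzer
  rule 3 (intervocalic voicing): watuzer → waduzer
  ⇒ Rimekar waduzer
Risimic: start from *watuger.
  rule 1 (intervocalic lenition): watuger → wasuher
  rule 2 (unconditioned shift): wasuher → vasuher
  ⇒ Risimic vasuher
*watuger is the unique common source.

*watuger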